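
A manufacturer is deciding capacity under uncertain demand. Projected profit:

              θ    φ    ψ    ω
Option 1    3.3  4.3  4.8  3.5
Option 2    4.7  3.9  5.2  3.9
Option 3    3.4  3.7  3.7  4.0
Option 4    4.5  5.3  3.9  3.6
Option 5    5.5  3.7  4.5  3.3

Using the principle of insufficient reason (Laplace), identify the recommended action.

Option 2

Row averages: Option 1=3.975, Option 2=4.425, Option 3=3.7, Option 4=4.325, Option 5=4.25
Highest average = 4.425 → Option 2.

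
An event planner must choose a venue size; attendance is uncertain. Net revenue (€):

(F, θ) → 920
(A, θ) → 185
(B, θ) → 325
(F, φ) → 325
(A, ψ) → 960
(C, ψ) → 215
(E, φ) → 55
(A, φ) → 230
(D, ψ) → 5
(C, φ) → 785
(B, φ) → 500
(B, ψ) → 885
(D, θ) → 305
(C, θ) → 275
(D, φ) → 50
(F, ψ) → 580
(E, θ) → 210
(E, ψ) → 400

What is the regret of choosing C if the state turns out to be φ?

Best payoff under φ is 785.
Regret = 785 − 785 = 0.

0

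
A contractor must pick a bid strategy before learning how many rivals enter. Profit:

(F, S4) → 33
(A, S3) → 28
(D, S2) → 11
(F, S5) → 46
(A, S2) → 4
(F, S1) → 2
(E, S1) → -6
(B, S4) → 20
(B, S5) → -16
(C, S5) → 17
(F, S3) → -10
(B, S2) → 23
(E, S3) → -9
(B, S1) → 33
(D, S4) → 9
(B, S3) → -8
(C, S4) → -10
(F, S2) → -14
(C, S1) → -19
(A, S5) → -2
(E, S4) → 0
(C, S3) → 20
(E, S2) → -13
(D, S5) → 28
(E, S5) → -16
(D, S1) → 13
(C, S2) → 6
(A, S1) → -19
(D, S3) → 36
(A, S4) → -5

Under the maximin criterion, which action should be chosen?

Row minima: A=-19, B=-16, C=-19, D=9, E=-16, F=-14
Best worst-case = 9 → D.

D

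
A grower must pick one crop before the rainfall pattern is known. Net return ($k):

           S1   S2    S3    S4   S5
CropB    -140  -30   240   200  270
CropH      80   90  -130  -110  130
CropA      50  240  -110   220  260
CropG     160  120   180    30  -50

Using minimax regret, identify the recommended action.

CropB

Column bests: S1=160, S2=240, S3=240, S4=220, S5=270.
CropB regrets: 300, 270, 0, 20, 0 → max 300
CropH regrets: 80, 150, 370, 330, 140 → max 370
CropA regrets: 110, 0, 350, 0, 10 → max 350
CropG regrets: 0, 120, 60, 190, 320 → max 320
Smallest max regret = 300 → CropB.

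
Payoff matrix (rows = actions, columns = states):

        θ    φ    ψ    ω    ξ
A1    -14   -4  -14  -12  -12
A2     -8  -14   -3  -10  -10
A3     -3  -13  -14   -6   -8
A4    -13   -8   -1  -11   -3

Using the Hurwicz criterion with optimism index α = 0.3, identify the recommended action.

A1: 0.3·(-4) + 0.7·(-14) = -11
A2: 0.3·(-3) + 0.7·(-14) = -10.7
A3: 0.3·(-3) + 0.7·(-14) = -10.7
A4: 0.3·(-1) + 0.7·(-13) = -9.4
Highest Hurwicz score = -9.4 → A4.

A4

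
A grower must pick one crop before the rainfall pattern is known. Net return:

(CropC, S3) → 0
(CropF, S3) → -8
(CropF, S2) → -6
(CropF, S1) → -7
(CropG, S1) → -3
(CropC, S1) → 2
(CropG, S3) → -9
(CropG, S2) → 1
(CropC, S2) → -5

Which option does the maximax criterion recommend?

CropC

Row maxima: CropG=1, CropF=-6, CropC=2
Best best-case = 2 → CropC.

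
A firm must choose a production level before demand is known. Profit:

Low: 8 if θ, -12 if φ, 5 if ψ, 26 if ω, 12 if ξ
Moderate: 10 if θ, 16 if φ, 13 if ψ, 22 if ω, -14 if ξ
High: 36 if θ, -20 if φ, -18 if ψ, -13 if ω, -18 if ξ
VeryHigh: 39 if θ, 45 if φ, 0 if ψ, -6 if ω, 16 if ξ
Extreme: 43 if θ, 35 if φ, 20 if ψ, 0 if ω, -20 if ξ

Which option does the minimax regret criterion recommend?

Column bests: θ=43, φ=45, ψ=20, ω=26, ξ=16.
Low regrets: 35, 57, 15, 0, 4 → max 57
Moderate regrets: 33, 29, 7, 4, 30 → max 33
High regrets: 7, 65, 38, 39, 34 → max 65
VeryHigh regrets: 4, 0, 20, 32, 0 → max 32
Extreme regrets: 0, 10, 0, 26, 36 → max 36
Smallest max regret = 32 → VeryHigh.

VeryHigh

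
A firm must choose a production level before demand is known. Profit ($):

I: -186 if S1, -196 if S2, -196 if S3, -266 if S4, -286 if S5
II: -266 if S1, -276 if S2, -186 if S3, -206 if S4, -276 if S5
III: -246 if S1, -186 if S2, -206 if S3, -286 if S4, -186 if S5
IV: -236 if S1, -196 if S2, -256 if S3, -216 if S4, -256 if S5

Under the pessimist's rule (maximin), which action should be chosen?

IV

Row minima: I=-286, II=-276, III=-286, IV=-256
Best worst-case = -256 → IV.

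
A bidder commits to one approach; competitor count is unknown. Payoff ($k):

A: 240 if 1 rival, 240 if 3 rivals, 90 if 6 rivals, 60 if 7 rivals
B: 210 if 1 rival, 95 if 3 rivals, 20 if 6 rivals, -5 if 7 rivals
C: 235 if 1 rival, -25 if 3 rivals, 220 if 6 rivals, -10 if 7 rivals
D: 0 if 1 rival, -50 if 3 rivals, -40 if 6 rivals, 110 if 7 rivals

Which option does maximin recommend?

Row minima: A=60, B=-5, C=-25, D=-50
Best worst-case = 60 → A.

A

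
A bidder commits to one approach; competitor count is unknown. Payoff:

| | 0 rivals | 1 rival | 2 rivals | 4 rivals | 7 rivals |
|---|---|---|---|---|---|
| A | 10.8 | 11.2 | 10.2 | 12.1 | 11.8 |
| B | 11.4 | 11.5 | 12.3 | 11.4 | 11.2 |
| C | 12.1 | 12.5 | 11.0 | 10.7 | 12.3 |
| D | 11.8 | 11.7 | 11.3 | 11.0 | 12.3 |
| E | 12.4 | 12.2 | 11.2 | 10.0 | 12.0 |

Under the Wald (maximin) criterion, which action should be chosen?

Row minima: A=10.2, B=11.2, C=10.7, D=11.0, E=10.0
Best worst-case = 11.2 → B.

B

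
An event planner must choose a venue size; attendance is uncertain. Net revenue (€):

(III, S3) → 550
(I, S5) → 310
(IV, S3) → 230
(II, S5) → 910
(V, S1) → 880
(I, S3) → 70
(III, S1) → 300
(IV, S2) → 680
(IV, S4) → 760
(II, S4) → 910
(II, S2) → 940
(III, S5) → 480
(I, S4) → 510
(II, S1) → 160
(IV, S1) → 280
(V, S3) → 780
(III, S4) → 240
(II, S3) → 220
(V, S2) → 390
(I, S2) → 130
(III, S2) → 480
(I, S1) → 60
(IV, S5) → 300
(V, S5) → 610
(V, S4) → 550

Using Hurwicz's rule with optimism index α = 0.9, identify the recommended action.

I: 0.9·510 + 0.1·60 = 465
II: 0.9·940 + 0.1·160 = 862
III: 0.9·550 + 0.1·240 = 519
IV: 0.9·760 + 0.1·230 = 707
V: 0.9·880 + 0.1·390 = 831
Highest Hurwicz score = 862 → II.

II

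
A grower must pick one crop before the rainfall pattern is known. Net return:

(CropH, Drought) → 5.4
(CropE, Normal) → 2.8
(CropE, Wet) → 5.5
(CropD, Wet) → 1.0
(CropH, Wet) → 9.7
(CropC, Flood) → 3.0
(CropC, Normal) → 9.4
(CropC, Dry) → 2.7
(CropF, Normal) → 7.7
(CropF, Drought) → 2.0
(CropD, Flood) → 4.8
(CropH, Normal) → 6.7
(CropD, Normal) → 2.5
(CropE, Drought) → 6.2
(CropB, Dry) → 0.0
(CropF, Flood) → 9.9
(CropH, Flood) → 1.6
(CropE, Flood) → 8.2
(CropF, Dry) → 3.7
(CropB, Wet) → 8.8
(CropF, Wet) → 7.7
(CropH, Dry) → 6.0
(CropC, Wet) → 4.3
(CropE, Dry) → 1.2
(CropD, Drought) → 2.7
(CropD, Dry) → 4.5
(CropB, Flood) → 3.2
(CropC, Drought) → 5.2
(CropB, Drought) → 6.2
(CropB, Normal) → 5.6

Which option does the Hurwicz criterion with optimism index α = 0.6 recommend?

CropE: 0.6·8.2 + 0.4·1.2 = 5.4
CropC: 0.6·9.4 + 0.4·2.7 = 6.72
CropH: 0.6·9.7 + 0.4·1.6 = 6.46
CropF: 0.6·9.9 + 0.4·2.0 = 6.74
CropB: 0.6·8.8 + 0.4·0.0 = 5.28
CropD: 0.6·4.8 + 0.4·1.0 = 3.28
Highest Hurwicz score = 6.74 → CropF.

CropF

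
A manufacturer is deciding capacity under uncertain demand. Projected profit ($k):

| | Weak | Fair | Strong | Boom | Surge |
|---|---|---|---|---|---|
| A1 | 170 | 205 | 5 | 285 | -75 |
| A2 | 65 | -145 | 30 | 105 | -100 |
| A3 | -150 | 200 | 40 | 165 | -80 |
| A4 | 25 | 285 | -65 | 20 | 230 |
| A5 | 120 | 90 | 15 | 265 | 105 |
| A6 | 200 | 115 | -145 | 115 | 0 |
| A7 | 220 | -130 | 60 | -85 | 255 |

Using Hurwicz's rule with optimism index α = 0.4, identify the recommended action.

A5

A1: 0.4·285 + 0.6·(-75) = 69
A2: 0.4·105 + 0.6·(-145) = -45
A3: 0.4·200 + 0.6·(-150) = -10
A4: 0.4·285 + 0.6·(-65) = 75
A5: 0.4·265 + 0.6·15 = 115
A6: 0.4·200 + 0.6·(-145) = -7
A7: 0.4·255 + 0.6·(-130) = 24
Highest Hurwicz score = 115 → A5.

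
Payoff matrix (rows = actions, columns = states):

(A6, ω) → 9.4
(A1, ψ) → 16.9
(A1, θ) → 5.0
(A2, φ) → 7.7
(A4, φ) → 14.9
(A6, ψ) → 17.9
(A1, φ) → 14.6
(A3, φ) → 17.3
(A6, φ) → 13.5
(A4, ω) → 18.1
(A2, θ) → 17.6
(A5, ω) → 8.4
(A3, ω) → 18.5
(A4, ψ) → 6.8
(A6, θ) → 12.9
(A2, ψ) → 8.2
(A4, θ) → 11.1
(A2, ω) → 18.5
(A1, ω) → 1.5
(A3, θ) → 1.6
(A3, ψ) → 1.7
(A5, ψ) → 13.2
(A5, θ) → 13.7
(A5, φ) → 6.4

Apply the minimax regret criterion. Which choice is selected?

A6

Column bests: θ=17.6, φ=17.3, ψ=17.9, ω=18.5.
A1 regrets: 12.6, 2.7, 1.0, 17.0 → max 17.0
A2 regrets: 0.0, 9.6, 9.7, 0.0 → max 9.7
A3 regrets: 16.0, 0.0, 16.2, 0.0 → max 16.2
A4 regrets: 6.5, 2.4, 11.1, 0.4 → max 11.1
A5 regrets: 3.9, 10.9, 4.7, 10.1 → max 10.9
A6 regrets: 4.7, 3.8, 0.0, 9.1 → max 9.1
Smallest max regret = 9.1 → A6.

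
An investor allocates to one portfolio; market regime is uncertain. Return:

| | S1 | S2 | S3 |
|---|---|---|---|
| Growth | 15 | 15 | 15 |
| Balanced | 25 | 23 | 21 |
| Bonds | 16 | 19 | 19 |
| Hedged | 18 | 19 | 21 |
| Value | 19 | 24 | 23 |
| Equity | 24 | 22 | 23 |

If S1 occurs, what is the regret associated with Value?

Best payoff under S1 is 25.
Regret = 25 − 19 = 6.

6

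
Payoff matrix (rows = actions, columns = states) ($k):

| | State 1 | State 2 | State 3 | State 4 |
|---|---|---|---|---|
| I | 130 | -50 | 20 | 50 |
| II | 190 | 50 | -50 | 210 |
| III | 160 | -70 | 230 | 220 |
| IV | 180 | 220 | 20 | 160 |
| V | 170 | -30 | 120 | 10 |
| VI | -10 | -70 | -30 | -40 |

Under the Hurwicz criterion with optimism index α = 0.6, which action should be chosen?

IV

I: 0.6·130 + 0.4·(-50) = 58
II: 0.6·210 + 0.4·(-50) = 106
III: 0.6·230 + 0.4·(-70) = 110
IV: 0.6·220 + 0.4·20 = 140
V: 0.6·170 + 0.4·(-30) = 90
VI: 0.6·(-10) + 0.4·(-70) = -34
Highest Hurwicz score = 140 → IV.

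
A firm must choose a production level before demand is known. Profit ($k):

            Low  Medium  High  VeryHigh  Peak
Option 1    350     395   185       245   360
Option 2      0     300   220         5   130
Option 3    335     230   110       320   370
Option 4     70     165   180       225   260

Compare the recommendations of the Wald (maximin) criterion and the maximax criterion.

maximin → Option 1; maximax → Option 1 (agree)

Row minima: Option 1=185, Option 2=0, Option 3=110, Option 4=70
Best worst-case = 185 → Option 1.
Row maxima: Option 1=395, Option 2=300, Option 3=370, Option 4=260
Best best-case = 395 → Option 1.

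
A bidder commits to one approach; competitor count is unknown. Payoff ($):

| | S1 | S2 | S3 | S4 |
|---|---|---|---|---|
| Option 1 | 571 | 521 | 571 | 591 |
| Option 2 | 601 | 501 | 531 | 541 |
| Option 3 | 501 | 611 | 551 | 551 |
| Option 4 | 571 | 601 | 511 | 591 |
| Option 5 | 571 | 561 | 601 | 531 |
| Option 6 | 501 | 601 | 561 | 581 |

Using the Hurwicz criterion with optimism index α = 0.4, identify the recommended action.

Option 5

Option 1: 0.4·591 + 0.6·521 = 549
Option 2: 0.4·601 + 0.6·501 = 541
Option 3: 0.4·611 + 0.6·501 = 545
Option 4: 0.4·601 + 0.6·511 = 547
Option 5: 0.4·601 + 0.6·531 = 559
Option 6: 0.4·601 + 0.6·501 = 541
Highest Hurwicz score = 559 → Option 5.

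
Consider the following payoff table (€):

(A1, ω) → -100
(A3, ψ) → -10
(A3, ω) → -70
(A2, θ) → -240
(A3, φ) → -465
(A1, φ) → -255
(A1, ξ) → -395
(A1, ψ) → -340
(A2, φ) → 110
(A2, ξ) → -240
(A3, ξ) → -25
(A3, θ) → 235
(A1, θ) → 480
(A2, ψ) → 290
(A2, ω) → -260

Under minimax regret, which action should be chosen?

Column bests: θ=480, φ=110, ψ=290, ω=-70, ξ=-25.
A1 regrets: 0, 365, 630, 30, 370 → max 630
A2 regrets: 720, 0, 0, 190, 215 → max 720
A3 regrets: 245, 575, 300, 0, 0 → max 575
Smallest max regret = 575 → A3.

A3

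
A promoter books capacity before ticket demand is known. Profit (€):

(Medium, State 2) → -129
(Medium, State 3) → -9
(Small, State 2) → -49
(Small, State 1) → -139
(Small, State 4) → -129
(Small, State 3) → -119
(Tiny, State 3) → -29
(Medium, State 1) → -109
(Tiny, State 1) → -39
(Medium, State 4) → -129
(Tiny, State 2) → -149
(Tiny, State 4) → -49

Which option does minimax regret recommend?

Medium

Column bests: State 1=-39, State 2=-49, State 3=-9, State 4=-49.
Tiny regrets: 0, 100, 20, 0 → max 100
Small regrets: 100, 0, 110, 80 → max 110
Medium regrets: 70, 80, 0, 80 → max 80
Smallest max regret = 80 → Medium.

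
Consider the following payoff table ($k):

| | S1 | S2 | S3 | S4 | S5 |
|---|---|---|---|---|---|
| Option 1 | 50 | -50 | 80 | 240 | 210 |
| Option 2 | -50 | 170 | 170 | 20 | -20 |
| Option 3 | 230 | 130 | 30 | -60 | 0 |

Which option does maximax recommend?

Option 1

Row maxima: Option 1=240, Option 2=170, Option 3=230
Best best-case = 240 → Option 1.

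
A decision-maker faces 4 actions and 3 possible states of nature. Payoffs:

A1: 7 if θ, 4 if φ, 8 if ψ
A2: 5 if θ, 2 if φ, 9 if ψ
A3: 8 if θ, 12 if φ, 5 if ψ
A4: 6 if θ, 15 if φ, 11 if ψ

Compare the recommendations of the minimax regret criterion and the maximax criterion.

Column bests: θ=8, φ=15, ψ=11.
A1 regrets: 1, 11, 3 → max 11
A2 regrets: 3, 13, 2 → max 13
A3 regrets: 0, 3, 6 → max 6
A4 regrets: 2, 0, 0 → max 2
Smallest max regret = 2 → A4.
Row maxima: A1=8, A2=9, A3=12, A4=15
Best best-case = 15 → A4.

minimax regret → A4; maximax → A4 (agree)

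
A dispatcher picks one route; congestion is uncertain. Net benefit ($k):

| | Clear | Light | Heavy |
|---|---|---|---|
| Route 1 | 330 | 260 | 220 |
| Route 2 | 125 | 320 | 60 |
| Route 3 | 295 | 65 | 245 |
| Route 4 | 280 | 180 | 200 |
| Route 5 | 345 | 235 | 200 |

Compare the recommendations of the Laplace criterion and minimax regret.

laplace → Route 1; minimax regret → Route 1 (agree)

Row averages: Route 1=270, Route 2=505/3, Route 3=605/3, Route 4=220, Route 5=260
Highest average = 270 → Route 1.
Column bests: Clear=345, Light=320, Heavy=245.
Route 1 regrets: 15, 60, 25 → max 60
Route 2 regrets: 220, 0, 185 → max 220
Route 3 regrets: 50, 255, 0 → max 255
Route 4 regrets: 65, 140, 45 → max 140
Route 5 regrets: 0, 85, 45 → max 85
Smallest max regret = 60 → Route 1.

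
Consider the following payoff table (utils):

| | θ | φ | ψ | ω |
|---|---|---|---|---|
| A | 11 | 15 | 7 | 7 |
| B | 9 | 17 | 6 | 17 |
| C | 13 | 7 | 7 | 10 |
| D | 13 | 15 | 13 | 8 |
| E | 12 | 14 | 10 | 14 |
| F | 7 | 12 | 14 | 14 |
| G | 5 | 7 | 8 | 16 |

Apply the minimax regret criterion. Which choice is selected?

E

Column bests: θ=13, φ=17, ψ=14, ω=17.
A regrets: 2, 2, 7, 10 → max 10
B regrets: 4, 0, 8, 0 → max 8
C regrets: 0, 10, 7, 7 → max 10
D regrets: 0, 2, 1, 9 → max 9
E regrets: 1, 3, 4, 3 → max 4
F regrets: 6, 5, 0, 3 → max 6
G regrets: 8, 10, 6, 1 → max 10
Smallest max regret = 4 → E.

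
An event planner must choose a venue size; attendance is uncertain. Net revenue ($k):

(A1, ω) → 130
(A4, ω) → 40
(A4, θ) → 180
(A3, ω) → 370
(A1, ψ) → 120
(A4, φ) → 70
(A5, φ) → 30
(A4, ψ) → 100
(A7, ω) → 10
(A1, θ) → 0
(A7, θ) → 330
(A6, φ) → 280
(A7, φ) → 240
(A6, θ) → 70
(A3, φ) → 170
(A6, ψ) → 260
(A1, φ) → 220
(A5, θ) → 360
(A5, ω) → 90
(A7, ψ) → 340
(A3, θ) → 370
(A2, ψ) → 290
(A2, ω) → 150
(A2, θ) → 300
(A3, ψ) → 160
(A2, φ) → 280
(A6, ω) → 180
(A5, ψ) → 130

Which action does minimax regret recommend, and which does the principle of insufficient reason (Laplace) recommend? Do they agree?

minimax regret → A3; laplace → A3 (agree)

Column bests: θ=370, φ=280, ψ=340, ω=370.
A1 regrets: 370, 60, 220, 240 → max 370
A2 regrets: 70, 0, 50, 220 → max 220
A3 regrets: 0, 110, 180, 0 → max 180
A4 regrets: 190, 210, 240, 330 → max 330
A5 regrets: 10, 250, 210, 280 → max 280
A6 regrets: 300, 0, 80, 190 → max 300
A7 regrets: 40, 40, 0, 360 → max 360
Smallest max regret = 180 → A3.
Row averages: A1=117.5, A2=255, A3=267.5, A4=97.5, A5=152.5, A6=197.5, A7=230
Highest average = 267.5 → A3.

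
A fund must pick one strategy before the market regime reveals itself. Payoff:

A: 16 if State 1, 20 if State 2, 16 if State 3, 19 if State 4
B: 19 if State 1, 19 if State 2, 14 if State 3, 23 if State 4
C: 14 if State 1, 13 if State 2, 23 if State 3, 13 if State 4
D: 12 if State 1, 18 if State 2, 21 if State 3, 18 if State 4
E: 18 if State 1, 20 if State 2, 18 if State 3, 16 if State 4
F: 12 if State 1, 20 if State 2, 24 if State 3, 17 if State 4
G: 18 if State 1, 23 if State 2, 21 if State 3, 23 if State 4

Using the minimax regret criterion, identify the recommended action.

Column bests: State 1=19, State 2=23, State 3=24, State 4=23.
A regrets: 3, 3, 8, 4 → max 8
B regrets: 0, 4, 10, 0 → max 10
C regrets: 5, 10, 1, 10 → max 10
D regrets: 7, 5, 3, 5 → max 7
E regrets: 1, 3, 6, 7 → max 7
F regrets: 7, 3, 0, 6 → max 7
G regrets: 1, 0, 3, 0 → max 3
Smallest max regret = 3 → G.

G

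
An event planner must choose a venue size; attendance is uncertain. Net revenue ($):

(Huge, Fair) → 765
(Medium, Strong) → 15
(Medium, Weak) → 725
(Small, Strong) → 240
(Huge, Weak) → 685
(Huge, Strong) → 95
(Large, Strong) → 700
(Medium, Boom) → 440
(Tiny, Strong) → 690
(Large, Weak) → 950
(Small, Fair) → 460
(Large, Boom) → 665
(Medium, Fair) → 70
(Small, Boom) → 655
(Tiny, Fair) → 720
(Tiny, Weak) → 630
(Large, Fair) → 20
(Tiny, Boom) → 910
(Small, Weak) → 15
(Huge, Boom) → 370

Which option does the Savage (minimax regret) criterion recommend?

Column bests: Weak=950, Fair=765, Strong=700, Boom=910.
Tiny regrets: 320, 45, 10, 0 → max 320
Small regrets: 935, 305, 460, 255 → max 935
Medium regrets: 225, 695, 685, 470 → max 695
Large regrets: 0, 745, 0, 245 → max 745
Huge regrets: 265, 0, 605, 540 → max 605
Smallest max regret = 320 → Tiny.

Tiny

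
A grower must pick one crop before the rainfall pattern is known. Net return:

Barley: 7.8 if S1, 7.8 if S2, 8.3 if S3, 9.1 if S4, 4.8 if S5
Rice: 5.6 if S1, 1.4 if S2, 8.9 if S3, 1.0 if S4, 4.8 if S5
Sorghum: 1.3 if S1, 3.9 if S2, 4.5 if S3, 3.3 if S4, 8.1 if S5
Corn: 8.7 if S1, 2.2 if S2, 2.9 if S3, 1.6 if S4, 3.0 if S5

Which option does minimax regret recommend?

Column bests: S1=8.7, S2=7.8, S3=8.9, S4=9.1, S5=8.1.
Barley regrets: 0.9, 0.0, 0.6, 0.0, 3.3 → max 3.3
Rice regrets: 3.1, 6.4, 0.0, 8.1, 3.3 → max 8.1
Sorghum regrets: 7.4, 3.9, 4.4, 5.8, 0.0 → max 7.4
Corn regrets: 0.0, 5.6, 6.0, 7.5, 5.1 → max 7.5
Smallest max regret = 3.3 → Barley.

Barley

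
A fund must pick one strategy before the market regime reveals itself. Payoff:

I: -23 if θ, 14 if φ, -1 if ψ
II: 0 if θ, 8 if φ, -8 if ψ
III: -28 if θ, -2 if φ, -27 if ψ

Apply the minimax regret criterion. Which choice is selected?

II

Column bests: θ=0, φ=14, ψ=-1.
I regrets: 23, 0, 0 → max 23
II regrets: 0, 6, 7 → max 7
III regrets: 28, 16, 26 → max 28
Smallest max regret = 7 → II.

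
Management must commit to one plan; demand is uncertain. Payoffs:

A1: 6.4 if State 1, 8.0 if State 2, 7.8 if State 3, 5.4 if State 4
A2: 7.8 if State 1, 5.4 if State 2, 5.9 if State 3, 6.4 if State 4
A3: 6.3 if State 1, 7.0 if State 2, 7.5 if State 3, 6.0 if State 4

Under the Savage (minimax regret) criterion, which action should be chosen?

Column bests: State 1=7.8, State 2=8.0, State 3=7.8, State 4=6.4.
A1 regrets: 1.4, 0.0, 0.0, 1.0 → max 1.4
A2 regrets: 0.0, 2.6, 1.9, 0.0 → max 2.6
A3 regrets: 1.5, 1.0, 0.3, 0.4 → max 1.5
Smallest max regret = 1.4 → A1.

A1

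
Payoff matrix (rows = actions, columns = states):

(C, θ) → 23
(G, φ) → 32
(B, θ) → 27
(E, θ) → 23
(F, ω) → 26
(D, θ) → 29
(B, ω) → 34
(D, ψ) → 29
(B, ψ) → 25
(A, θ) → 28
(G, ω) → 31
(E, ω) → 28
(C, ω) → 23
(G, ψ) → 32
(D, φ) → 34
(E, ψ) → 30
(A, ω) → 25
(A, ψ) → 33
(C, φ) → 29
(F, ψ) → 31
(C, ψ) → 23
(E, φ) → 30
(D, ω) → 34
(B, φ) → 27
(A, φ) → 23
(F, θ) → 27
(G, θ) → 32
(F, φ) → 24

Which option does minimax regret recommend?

G

Column bests: θ=32, φ=34, ψ=33, ω=34.
A regrets: 4, 11, 0, 9 → max 11
B regrets: 5, 7, 8, 0 → max 8
C regrets: 9, 5, 10, 11 → max 11
D regrets: 3, 0, 4, 0 → max 4
E regrets: 9, 4, 3, 6 → max 9
F regrets: 5, 10, 2, 8 → max 10
G regrets: 0, 2, 1, 3 → max 3
Smallest max regret = 3 → G.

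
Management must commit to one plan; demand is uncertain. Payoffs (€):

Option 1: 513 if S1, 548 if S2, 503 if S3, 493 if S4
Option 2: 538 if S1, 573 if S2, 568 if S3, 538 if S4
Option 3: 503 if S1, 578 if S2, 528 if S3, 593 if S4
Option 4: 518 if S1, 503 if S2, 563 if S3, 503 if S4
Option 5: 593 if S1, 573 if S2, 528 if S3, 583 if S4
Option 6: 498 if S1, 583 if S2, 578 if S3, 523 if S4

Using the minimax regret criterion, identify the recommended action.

Option 5

Column bests: S1=593, S2=583, S3=578, S4=593.
Option 1 regrets: 80, 35, 75, 100 → max 100
Option 2 regrets: 55, 10, 10, 55 → max 55
Option 3 regrets: 90, 5, 50, 0 → max 90
Option 4 regrets: 75, 80, 15, 90 → max 90
Option 5 regrets: 0, 10, 50, 10 → max 50
Option 6 regrets: 95, 0, 0, 70 → max 95
Smallest max regret = 50 → Option 5.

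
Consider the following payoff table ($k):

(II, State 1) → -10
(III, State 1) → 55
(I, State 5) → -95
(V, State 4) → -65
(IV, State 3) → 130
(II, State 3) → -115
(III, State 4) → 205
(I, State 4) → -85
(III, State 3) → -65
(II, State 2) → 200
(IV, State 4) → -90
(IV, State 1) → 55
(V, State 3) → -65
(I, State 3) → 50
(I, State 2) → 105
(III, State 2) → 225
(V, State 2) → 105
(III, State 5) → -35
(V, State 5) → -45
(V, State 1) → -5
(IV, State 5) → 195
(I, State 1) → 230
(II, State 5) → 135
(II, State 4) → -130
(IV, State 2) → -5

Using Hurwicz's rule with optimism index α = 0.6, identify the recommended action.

I: 0.6·230 + 0.4·(-95) = 100
II: 0.6·200 + 0.4·(-130) = 68
III: 0.6·225 + 0.4·(-65) = 109
IV: 0.6·195 + 0.4·(-90) = 81
V: 0.6·105 + 0.4·(-65) = 37
Highest Hurwicz score = 109 → III.

III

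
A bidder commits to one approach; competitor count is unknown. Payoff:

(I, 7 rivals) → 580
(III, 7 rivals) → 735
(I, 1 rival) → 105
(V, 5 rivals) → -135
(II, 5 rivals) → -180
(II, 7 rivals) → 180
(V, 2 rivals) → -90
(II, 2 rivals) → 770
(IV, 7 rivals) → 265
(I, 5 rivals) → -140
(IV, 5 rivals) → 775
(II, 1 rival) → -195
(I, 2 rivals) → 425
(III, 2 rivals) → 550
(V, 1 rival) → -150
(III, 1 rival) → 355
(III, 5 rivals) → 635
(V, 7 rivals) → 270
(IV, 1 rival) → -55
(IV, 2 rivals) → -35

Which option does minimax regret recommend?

Column bests: 1 rival=355, 2 rivals=770, 5 rivals=775, 7 rivals=735.
I regrets: 250, 345, 915, 155 → max 915
II regrets: 550, 0, 955, 555 → max 955
III regrets: 0, 220, 140, 0 → max 220
IV regrets: 410, 805, 0, 470 → max 805
V regrets: 505, 860, 910, 465 → max 910
Smallest max regret = 220 → III.

III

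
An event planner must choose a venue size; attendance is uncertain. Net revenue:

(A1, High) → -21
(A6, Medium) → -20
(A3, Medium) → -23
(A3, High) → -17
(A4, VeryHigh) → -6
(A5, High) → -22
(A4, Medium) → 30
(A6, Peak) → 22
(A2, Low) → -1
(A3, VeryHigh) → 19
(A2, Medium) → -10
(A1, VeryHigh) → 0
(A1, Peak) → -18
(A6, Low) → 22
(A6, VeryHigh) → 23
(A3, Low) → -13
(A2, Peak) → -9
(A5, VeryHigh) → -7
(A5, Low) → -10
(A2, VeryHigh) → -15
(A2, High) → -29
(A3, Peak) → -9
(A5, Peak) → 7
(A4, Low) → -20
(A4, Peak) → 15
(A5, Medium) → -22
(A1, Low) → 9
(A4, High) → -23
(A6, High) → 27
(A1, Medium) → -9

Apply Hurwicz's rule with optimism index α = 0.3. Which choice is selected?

A6

A1: 0.3·9 + 0.7·(-21) = -12
A2: 0.3·(-1) + 0.7·(-29) = -20.6
A3: 0.3·19 + 0.7·(-23) = -10.4
A4: 0.3·30 + 0.7·(-23) = -7.1
A5: 0.3·7 + 0.7·(-22) = -13.3
A6: 0.3·27 + 0.7·(-20) = -5.9
Highest Hurwicz score = -5.9 → A6.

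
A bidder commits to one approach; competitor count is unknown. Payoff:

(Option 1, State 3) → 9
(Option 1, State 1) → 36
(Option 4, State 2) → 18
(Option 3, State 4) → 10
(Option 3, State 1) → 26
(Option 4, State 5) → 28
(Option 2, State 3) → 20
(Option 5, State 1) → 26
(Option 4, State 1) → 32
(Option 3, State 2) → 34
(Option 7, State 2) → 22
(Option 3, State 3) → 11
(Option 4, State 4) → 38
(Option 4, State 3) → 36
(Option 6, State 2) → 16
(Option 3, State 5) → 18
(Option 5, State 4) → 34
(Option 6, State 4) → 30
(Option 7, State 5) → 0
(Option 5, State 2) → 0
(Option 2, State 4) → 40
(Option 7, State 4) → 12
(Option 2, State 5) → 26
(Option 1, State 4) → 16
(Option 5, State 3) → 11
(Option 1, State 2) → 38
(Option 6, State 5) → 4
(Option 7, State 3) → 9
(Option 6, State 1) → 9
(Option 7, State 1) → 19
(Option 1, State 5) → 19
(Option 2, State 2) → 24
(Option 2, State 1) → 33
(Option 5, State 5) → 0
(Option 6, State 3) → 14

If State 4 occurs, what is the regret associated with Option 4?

2

Best payoff under State 4 is 40.
Regret = 40 − 38 = 2.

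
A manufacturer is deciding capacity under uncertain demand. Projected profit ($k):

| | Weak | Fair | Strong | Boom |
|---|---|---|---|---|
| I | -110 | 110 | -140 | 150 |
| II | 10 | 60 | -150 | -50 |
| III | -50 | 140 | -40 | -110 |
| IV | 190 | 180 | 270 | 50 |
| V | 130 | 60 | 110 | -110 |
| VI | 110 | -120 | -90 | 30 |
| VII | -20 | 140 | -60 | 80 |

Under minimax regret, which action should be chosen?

IV

Column bests: Weak=190, Fair=180, Strong=270, Boom=150.
I regrets: 300, 70, 410, 0 → max 410
II regrets: 180, 120, 420, 200 → max 420
III regrets: 240, 40, 310, 260 → max 310
IV regrets: 0, 0, 0, 100 → max 100
V regrets: 60, 120, 160, 260 → max 260
VI regrets: 80, 300, 360, 120 → max 360
VII regrets: 210, 40, 330, 70 → max 330
Smallest max regret = 100 → IV.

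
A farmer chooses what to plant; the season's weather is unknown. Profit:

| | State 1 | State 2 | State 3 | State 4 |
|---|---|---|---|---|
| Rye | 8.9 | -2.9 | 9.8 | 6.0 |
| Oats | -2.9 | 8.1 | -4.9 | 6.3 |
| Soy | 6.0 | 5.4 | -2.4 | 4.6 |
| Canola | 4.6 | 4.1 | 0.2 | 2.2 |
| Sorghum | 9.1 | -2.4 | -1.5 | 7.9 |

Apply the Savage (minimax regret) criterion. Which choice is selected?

Column bests: State 1=9.1, State 2=8.1, State 3=9.8, State 4=7.9.
Rye regrets: 0.2, 11.0, 0.0, 1.9 → max 11.0
Oats regrets: 12.0, 0.0, 14.7, 1.6 → max 14.7
Soy regrets: 3.1, 2.7, 12.2, 3.3 → max 12.2
Canola regrets: 4.5, 4.0, 9.6, 5.7 → max 9.6
Sorghum regrets: 0.0, 10.5, 11.3, 0.0 → max 11.3
Smallest max regret = 9.6 → Canola.

Canola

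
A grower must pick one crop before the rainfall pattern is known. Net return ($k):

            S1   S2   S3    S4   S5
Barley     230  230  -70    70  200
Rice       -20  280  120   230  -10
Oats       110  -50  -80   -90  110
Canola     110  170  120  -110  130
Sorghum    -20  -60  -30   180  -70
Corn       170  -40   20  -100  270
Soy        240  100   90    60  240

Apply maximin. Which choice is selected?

Soy

Row minima: Barley=-70, Rice=-20, Oats=-90, Canola=-110, Sorghum=-70, Corn=-100, Soy=60
Best worst-case = 60 → Soy.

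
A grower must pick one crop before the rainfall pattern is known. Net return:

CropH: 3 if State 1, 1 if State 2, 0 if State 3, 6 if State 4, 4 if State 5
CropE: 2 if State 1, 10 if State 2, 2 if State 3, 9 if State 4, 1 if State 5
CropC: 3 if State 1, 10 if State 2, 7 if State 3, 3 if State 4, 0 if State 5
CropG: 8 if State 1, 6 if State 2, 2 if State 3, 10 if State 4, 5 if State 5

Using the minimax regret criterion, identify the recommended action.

CropG

Column bests: State 1=8, State 2=10, State 3=7, State 4=10, State 5=5.
CropH regrets: 5, 9, 7, 4, 1 → max 9
CropE regrets: 6, 0, 5, 1, 4 → max 6
CropC regrets: 5, 0, 0, 7, 5 → max 7
CropG regrets: 0, 4, 5, 0, 0 → max 5
Smallest max regret = 5 → CropG.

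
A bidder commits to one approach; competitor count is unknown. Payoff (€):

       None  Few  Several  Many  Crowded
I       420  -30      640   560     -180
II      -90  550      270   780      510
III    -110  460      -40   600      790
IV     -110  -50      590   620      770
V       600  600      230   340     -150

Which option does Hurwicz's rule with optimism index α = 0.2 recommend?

I: 0.2·640 + 0.8·(-180) = -16
II: 0.2·780 + 0.8·(-90) = 84
III: 0.2·790 + 0.8·(-110) = 70
IV: 0.2·770 + 0.8·(-110) = 66
V: 0.2·600 + 0.8·(-150) = 0
Highest Hurwicz score = 84 → II.

II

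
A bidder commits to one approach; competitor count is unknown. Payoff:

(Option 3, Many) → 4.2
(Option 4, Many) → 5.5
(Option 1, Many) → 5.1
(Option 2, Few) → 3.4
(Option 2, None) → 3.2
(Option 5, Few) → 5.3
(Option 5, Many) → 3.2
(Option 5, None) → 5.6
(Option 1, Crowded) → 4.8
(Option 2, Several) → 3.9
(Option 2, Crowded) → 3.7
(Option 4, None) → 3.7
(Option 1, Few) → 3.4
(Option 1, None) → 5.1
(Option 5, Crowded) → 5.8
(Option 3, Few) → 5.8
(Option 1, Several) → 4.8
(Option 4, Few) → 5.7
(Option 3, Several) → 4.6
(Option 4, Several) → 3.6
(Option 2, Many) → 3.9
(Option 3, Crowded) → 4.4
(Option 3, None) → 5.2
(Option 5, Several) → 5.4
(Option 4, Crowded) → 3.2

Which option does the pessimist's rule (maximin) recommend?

Option 3

Row minima: Option 1=3.4, Option 2=3.2, Option 3=4.2, Option 4=3.2, Option 5=3.2
Best worst-case = 4.2 → Option 3.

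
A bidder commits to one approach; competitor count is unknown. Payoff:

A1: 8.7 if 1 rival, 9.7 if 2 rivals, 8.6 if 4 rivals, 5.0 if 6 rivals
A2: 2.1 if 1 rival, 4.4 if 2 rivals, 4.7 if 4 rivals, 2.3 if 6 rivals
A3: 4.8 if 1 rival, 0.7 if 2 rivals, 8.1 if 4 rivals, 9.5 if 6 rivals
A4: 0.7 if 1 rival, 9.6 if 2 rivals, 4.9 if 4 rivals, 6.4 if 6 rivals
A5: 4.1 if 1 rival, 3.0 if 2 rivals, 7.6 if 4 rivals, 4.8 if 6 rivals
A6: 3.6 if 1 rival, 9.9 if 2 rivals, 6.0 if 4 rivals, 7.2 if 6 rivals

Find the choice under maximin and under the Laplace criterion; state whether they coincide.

Row minima: A1=5.0, A2=2.1, A3=0.7, A4=0.7, A5=3.0, A6=3.6
Best worst-case = 5.0 → A1.
Row averages: A1=8, A2=3.375, A3=5.775, A4=5.4, A5=4.875, A6=6.675
Highest average = 8 → A1.

maximin → A1; laplace → A1 (agree)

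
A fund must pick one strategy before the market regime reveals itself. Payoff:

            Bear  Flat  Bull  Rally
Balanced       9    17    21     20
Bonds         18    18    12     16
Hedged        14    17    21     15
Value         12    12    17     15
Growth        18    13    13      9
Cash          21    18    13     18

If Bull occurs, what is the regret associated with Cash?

Best payoff under Bull is 21.
Regret = 21 − 13 = 8.

8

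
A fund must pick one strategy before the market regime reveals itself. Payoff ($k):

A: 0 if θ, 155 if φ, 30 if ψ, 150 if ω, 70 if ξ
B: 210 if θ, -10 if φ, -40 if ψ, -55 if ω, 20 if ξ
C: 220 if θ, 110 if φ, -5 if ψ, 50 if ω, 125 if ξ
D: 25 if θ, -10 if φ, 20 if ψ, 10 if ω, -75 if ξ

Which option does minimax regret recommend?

Column bests: θ=220, φ=155, ψ=30, ω=150, ξ=125.
A regrets: 220, 0, 0, 0, 55 → max 220
B regrets: 10, 165, 70, 205, 105 → max 205
C regrets: 0, 45, 35, 100, 0 → max 100
D regrets: 195, 165, 10, 140, 200 → max 200
Smallest max regret = 100 → C.

C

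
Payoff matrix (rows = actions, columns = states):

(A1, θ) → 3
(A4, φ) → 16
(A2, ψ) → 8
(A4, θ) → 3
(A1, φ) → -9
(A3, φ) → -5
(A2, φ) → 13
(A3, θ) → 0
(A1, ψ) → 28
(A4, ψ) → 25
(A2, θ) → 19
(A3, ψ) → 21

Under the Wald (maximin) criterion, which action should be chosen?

A2

Row minima: A1=-9, A2=8, A3=-5, A4=3
Best worst-case = 8 → A2.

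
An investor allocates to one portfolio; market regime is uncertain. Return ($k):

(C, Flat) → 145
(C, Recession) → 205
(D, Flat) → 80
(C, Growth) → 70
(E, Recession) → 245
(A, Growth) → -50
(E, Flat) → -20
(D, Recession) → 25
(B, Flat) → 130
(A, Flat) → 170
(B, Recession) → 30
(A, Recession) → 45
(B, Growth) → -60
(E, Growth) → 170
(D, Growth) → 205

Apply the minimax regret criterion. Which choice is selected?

C

Column bests: Recession=245, Flat=170, Growth=205.
A regrets: 200, 0, 255 → max 255
B regrets: 215, 40, 265 → max 265
C regrets: 40, 25, 135 → max 135
D regrets: 220, 90, 0 → max 220
E regrets: 0, 190, 35 → max 190
Smallest max regret = 135 → C.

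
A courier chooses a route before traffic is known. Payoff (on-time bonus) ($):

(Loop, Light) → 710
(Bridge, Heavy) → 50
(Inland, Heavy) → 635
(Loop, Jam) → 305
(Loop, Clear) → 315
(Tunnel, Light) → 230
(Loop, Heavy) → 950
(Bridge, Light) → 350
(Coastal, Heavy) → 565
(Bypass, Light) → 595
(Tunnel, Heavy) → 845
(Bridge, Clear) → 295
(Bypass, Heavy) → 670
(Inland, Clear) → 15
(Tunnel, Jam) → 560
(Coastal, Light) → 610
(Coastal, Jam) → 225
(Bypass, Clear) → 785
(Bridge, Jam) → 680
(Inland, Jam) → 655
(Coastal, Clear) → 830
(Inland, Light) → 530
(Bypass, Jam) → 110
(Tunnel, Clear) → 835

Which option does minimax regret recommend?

Coastal

Column bests: Clear=835, Light=710, Heavy=950, Jam=680.
Bridge regrets: 540, 360, 900, 0 → max 900
Inland regrets: 820, 180, 315, 25 → max 820
Bypass regrets: 50, 115, 280, 570 → max 570
Tunnel regrets: 0, 480, 105, 120 → max 480
Loop regrets: 520, 0, 0, 375 → max 520
Coastal regrets: 5, 100, 385, 455 → max 455
Smallest max regret = 455 → Coastal.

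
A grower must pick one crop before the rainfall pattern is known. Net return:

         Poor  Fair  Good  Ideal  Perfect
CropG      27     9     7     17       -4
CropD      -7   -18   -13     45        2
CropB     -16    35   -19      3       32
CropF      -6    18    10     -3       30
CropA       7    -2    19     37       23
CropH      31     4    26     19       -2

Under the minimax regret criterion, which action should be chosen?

Column bests: Poor=31, Fair=35, Good=26, Ideal=45, Perfect=32.
CropG regrets: 4, 26, 19, 28, 36 → max 36
CropD regrets: 38, 53, 39, 0, 30 → max 53
CropB regrets: 47, 0, 45, 42, 0 → max 47
CropF regrets: 37, 17, 16, 48, 2 → max 48
CropA regrets: 24, 37, 7, 8, 9 → max 37
CropH regrets: 0, 31, 0, 26, 34 → max 34
Smallest max regret = 34 → CropH.

CropH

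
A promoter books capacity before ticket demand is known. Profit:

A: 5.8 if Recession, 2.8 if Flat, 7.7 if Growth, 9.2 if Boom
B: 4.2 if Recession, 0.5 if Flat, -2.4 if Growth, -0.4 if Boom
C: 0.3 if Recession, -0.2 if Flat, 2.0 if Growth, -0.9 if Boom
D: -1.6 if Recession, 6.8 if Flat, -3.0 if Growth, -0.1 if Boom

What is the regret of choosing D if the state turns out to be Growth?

Best payoff under Growth is 7.7.
Regret = 7.7 − (-3.0) = 10.7.

10.7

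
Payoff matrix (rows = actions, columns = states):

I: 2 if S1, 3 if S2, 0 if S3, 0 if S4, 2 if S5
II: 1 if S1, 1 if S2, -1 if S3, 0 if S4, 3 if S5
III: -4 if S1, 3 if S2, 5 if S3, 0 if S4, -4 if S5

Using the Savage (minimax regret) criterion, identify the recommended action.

I

Column bests: S1=2, S2=3, S3=5, S4=0, S5=3.
I regrets: 0, 0, 5, 0, 1 → max 5
II regrets: 1, 2, 6, 0, 0 → max 6
III regrets: 6, 0, 0, 0, 7 → max 7
Smallest max regret = 5 → I.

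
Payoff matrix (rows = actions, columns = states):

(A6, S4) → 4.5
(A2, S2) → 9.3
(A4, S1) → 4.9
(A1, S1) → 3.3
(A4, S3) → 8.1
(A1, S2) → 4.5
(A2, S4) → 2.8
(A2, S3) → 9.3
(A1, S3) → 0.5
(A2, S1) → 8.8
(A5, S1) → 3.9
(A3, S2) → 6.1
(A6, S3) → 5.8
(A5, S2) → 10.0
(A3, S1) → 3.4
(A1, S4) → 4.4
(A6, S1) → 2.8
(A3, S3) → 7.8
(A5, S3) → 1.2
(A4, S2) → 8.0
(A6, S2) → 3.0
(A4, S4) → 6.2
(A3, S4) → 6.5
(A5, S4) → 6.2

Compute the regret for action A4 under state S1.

Best payoff under S1 is 8.8.
Regret = 8.8 − 4.9 = 3.9.

3.9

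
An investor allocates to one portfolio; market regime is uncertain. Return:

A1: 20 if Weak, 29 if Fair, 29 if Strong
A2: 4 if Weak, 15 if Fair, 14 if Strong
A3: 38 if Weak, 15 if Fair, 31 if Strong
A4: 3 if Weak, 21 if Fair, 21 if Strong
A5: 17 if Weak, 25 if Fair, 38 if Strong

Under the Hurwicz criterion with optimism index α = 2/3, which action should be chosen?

A5

A1: 2/3·29 + 1/3·20 = 26
A2: 2/3·15 + 1/3·4 = 34/3
A3: 2/3·38 + 1/3·15 = 91/3
A4: 2/3·21 + 1/3·3 = 15
A5: 2/3·38 + 1/3·17 = 31
Highest Hurwicz score = 31 → A5.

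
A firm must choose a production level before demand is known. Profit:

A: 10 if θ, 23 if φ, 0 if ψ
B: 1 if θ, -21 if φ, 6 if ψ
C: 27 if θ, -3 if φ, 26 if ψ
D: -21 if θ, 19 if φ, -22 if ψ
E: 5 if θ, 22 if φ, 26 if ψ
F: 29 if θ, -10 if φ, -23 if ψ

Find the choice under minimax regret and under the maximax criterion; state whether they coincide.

minimax regret → E; maximax → F (disagree)

Column bests: θ=29, φ=23, ψ=26.
A regrets: 19, 0, 26 → max 26
B regrets: 28, 44, 20 → max 44
C regrets: 2, 26, 0 → max 26
D regrets: 50, 4, 48 → max 50
E regrets: 24, 1, 0 → max 24
F regrets: 0, 33, 49 → max 49
Smallest max regret = 24 → E.
Row maxima: A=23, B=6, C=27, D=19, E=26, F=29
Best best-case = 29 → F.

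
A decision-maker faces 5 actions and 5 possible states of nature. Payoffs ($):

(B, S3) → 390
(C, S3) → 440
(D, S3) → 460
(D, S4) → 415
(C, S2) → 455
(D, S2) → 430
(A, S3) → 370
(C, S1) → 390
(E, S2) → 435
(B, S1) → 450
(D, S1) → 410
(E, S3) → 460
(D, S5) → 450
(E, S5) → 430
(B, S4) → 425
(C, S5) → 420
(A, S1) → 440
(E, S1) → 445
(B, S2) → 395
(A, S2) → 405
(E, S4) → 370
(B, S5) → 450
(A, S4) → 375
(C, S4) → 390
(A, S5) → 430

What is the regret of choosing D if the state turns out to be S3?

Best payoff under S3 is 460.
Regret = 460 − 460 = 0.

0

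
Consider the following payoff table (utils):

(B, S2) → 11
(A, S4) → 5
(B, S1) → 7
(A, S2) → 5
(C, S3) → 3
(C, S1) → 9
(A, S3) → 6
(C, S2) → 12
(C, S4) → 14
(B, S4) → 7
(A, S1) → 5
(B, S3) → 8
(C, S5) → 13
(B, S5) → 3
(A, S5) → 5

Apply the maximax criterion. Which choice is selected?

C

Row maxima: A=6, B=11, C=14
Best best-case = 14 → C.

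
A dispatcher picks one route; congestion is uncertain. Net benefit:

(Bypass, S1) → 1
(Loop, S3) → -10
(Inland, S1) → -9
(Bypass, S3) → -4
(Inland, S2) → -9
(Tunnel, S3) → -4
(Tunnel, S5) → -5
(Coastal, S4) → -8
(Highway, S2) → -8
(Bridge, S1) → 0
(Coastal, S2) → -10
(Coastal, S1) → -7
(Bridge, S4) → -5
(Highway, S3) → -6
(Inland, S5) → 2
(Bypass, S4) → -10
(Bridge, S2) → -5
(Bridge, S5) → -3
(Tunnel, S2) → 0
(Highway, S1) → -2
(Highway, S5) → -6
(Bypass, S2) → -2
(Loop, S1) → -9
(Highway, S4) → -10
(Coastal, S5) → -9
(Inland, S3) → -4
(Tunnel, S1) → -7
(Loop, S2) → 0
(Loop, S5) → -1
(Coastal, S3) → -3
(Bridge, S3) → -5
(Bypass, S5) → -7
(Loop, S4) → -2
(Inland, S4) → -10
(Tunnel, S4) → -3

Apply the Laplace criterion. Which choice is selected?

Row averages: Bypass=-4.4, Bridge=-3.6, Inland=-6, Loop=-4.4, Tunnel=-3.8, Coastal=-7.4, Highway=-6.4
Highest average = -3.6 → Bridge.

Bridge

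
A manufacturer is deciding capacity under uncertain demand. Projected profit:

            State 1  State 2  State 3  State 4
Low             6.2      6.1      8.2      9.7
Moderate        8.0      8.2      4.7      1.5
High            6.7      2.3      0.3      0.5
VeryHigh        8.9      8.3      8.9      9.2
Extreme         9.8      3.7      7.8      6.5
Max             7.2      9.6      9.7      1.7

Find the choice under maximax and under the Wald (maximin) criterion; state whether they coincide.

maximax → Extreme; maximin → VeryHigh (disagree)

Row maxima: Low=9.7, Moderate=8.2, High=6.7, VeryHigh=9.2, Extreme=9.8, Max=9.7
Best best-case = 9.8 → Extreme.
Row minima: Low=6.1, Moderate=1.5, High=0.3, VeryHigh=8.3, Extreme=3.7, Max=1.7
Best worst-case = 8.3 → VeryHigh.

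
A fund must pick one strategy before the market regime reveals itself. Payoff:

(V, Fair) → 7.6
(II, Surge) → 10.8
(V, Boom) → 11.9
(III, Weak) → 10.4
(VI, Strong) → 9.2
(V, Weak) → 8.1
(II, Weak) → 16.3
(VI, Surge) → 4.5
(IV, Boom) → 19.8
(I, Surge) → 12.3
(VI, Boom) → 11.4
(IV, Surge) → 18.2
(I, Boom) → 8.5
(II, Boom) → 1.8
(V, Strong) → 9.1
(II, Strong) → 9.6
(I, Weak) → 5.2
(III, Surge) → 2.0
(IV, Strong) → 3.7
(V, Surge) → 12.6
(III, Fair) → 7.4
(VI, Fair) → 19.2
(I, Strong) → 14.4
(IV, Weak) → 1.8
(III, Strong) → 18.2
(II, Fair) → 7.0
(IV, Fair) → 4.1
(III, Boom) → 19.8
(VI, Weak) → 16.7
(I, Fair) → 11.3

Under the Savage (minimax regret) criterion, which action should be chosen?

Column bests: Weak=16.7, Fair=19.2, Strong=18.2, Boom=19.8, Surge=18.2.
I regrets: 11.5, 7.9, 3.8, 11.3, 5.9 → max 11.5
II regrets: 0.4, 12.2, 8.6, 18.0, 7.4 → max 18.0
III regrets: 6.3, 11.8, 0.0, 0.0, 16.2 → max 16.2
IV regrets: 14.9, 15.1, 14.5, 0.0, 0.0 → max 15.1
V regrets: 8.6, 11.6, 9.1, 7.9, 5.6 → max 11.6
VI regrets: 0.0, 0.0, 9.0, 8.4, 13.7 → max 13.7
Smallest max regret = 11.5 → I.

I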